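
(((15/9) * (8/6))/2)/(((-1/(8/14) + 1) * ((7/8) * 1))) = -320/189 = -1.69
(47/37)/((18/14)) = 329/333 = 0.99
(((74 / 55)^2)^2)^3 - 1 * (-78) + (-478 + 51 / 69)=-6416011915497528743356927 / 17623010904439208984375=-364.07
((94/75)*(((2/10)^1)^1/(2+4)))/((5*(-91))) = -47/511875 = -0.00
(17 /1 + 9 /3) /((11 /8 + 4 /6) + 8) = 480 /241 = 1.99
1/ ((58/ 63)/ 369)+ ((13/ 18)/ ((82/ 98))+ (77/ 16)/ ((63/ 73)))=23242565/ 57072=407.25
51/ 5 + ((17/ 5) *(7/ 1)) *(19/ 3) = 2414/ 15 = 160.93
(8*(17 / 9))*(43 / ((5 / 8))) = 46784 / 45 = 1039.64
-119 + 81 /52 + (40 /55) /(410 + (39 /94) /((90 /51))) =-25904470877 /220575212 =-117.44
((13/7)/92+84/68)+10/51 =47675/32844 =1.45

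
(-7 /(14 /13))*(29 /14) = -377 /28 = -13.46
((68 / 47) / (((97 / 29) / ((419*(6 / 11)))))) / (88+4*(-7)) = 413134 / 250745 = 1.65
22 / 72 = 11 / 36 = 0.31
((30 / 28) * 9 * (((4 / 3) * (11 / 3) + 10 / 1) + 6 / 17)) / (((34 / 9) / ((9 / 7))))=708345 / 14161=50.02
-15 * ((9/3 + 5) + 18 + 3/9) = -395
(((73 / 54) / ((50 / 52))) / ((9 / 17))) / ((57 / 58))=935714 / 346275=2.70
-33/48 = -11/16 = -0.69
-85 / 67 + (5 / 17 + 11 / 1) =11419 / 1139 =10.03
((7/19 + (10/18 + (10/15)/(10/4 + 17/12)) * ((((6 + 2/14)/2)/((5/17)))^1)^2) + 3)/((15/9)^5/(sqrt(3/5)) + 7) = -63961493237379/25096466042200 + 10967334231375 * sqrt(15)/7027010491816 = 3.50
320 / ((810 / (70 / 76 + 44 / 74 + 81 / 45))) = 372944 / 284715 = 1.31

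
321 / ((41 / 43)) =13803 / 41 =336.66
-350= -350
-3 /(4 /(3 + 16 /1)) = -57 /4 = -14.25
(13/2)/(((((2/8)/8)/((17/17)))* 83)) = 208/83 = 2.51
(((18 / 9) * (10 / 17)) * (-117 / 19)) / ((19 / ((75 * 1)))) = -175500 / 6137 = -28.60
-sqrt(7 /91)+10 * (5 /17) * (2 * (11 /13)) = 1100 /221-sqrt(13) /13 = 4.70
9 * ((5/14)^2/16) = 225/3136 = 0.07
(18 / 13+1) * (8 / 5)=248 / 65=3.82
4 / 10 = 0.40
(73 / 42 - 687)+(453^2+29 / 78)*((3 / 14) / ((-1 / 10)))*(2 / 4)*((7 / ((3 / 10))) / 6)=-2803352843 / 3276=-855724.31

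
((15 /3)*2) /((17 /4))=40 /17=2.35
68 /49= 1.39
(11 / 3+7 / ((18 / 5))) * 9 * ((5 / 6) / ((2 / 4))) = 505 / 6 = 84.17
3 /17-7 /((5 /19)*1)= -2246 /85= -26.42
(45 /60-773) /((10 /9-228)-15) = 27801 /8708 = 3.19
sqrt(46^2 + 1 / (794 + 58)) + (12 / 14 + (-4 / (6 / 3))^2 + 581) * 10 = sqrt(384003429) / 426 + 41010 / 7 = 5904.57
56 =56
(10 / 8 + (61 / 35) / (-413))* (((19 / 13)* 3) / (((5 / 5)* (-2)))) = -4105767 / 1503320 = -2.73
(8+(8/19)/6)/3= 460/171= 2.69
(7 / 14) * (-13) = -13 / 2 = -6.50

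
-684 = -684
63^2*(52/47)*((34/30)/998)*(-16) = -9356256/117265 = -79.79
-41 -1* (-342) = 301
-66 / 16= -33 / 8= -4.12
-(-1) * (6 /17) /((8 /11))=33 /68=0.49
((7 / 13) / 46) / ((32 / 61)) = 427 / 19136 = 0.02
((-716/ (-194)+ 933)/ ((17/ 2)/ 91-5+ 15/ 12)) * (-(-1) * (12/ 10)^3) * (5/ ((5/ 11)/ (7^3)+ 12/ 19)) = -46555479970272/ 13312985675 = -3497.00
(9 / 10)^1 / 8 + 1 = 89 / 80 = 1.11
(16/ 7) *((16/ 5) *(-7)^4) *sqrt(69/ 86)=43904 *sqrt(5934)/ 215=15730.39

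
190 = 190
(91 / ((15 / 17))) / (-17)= -91 / 15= -6.07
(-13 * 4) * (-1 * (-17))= -884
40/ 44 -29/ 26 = -59/ 286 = -0.21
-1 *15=-15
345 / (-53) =-345 / 53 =-6.51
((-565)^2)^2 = 101904600625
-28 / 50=-14 / 25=-0.56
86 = 86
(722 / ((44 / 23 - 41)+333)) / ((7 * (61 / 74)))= 307211 / 721630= 0.43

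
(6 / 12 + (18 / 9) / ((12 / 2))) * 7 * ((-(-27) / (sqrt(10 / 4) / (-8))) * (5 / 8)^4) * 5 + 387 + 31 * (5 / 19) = -212.82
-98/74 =-49/37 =-1.32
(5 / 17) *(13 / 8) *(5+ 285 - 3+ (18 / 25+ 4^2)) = 98709 / 680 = 145.16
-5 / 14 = -0.36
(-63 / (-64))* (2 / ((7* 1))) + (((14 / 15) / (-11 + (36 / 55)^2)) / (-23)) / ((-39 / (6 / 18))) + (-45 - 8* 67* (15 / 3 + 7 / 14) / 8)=-3413735464181 / 8261326944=-413.22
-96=-96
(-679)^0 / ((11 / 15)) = 15 / 11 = 1.36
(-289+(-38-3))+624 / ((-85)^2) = -2383626 / 7225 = -329.91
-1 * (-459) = 459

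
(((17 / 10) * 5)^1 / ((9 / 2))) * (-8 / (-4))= 34 / 9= 3.78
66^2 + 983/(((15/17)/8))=199028/15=13268.53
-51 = -51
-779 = -779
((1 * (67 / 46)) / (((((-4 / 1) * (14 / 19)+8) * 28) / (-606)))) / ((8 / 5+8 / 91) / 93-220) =259074595 / 9134772736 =0.03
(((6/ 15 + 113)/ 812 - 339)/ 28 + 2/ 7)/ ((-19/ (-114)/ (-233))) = 16519.38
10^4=10000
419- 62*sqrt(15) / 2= 298.94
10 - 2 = 8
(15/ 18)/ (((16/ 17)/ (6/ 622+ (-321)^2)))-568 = 451155147/ 4976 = 90666.23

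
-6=-6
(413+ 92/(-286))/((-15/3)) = -59013/715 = -82.54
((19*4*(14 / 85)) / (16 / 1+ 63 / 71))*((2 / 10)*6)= 453264 / 509575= 0.89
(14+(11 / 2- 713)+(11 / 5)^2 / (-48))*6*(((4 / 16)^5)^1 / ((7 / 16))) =-118903 / 12800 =-9.29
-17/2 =-8.50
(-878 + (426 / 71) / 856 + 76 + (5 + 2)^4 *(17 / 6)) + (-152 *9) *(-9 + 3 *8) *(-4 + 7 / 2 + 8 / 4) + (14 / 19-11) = -604762759 / 24396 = -24789.42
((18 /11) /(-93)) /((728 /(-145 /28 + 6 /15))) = 0.00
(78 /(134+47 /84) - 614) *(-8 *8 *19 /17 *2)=87755.19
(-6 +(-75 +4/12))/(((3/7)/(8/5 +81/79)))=-1756678/3555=-494.14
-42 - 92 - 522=-656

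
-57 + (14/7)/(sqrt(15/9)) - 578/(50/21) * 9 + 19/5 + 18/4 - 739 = -148627/50 + 2 * sqrt(15)/5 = -2970.99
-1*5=-5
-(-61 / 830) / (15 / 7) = 427 / 12450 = 0.03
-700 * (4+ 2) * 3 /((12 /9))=-9450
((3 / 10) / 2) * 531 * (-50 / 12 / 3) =-885 / 8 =-110.62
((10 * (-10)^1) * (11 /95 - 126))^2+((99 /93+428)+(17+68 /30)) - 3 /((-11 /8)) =292615007205014 /1846515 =158468795.11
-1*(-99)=99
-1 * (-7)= 7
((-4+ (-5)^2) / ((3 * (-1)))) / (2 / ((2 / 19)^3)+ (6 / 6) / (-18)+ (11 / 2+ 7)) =-252 / 62179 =-0.00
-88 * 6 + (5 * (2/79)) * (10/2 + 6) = -41602/79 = -526.61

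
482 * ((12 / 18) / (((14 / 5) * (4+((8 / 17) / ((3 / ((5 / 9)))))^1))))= 184365 / 6566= 28.08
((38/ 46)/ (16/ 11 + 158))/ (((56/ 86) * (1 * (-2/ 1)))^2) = 0.00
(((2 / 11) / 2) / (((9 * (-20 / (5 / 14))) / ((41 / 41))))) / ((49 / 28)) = -1 / 9702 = -0.00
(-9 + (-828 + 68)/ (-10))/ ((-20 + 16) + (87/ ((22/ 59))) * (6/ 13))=9581/ 14827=0.65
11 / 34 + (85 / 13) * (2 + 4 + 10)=46383 / 442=104.94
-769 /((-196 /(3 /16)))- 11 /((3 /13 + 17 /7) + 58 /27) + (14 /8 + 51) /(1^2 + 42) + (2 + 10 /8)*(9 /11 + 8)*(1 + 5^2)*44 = 13055456940585 /398206144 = 32785.67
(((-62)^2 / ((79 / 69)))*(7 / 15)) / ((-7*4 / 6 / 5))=-132618 / 79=-1678.71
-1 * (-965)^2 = -931225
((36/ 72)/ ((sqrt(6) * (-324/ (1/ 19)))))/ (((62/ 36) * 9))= -sqrt(6)/ 1145016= -0.00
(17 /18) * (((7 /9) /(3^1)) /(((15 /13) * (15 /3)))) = 1547 /36450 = 0.04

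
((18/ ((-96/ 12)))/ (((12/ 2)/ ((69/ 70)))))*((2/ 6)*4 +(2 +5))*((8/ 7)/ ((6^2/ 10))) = -575/ 588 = -0.98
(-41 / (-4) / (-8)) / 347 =-41 / 11104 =-0.00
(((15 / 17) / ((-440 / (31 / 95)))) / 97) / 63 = -31 / 289498440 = -0.00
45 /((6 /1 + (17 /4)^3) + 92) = 576 /2237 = 0.26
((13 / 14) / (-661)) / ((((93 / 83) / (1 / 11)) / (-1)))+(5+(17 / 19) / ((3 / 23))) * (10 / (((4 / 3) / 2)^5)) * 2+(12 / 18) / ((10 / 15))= 162079445422 / 89934999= 1802.18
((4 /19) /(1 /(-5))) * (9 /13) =-180 /247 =-0.73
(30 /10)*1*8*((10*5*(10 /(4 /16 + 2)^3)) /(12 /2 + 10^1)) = 65.84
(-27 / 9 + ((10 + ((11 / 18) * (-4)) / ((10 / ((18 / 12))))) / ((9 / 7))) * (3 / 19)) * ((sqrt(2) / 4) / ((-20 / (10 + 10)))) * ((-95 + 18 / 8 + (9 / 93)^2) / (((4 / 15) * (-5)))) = 221525993 * sqrt(2) / 7011456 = 44.68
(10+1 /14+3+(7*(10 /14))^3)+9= 2059 /14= 147.07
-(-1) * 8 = 8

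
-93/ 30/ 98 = -31/ 980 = -0.03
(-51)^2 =2601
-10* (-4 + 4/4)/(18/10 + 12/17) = 850/71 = 11.97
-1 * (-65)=65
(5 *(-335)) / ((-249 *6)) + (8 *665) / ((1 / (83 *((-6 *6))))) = -15896158.88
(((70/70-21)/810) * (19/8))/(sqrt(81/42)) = -19 * sqrt(42)/2916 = -0.04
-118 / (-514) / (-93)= -59 / 23901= -0.00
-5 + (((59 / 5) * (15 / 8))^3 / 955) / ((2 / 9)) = 45017497 / 977920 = 46.03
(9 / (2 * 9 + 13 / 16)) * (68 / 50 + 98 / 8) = 48996 / 7525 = 6.51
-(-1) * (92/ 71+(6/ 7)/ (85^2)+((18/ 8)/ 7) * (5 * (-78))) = -127280639/ 1025950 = -124.06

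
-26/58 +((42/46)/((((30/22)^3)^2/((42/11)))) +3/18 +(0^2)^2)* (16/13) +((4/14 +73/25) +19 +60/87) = 1791398715629/76819640625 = 23.32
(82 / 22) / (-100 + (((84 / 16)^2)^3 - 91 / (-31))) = 0.00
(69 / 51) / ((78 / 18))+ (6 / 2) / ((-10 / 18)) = -5622 / 1105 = -5.09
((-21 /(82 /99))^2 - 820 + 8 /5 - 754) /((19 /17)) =-531299011 /638780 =-831.74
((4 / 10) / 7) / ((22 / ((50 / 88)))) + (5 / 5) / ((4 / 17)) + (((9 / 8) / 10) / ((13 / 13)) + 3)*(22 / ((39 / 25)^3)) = 2986217459 / 133981848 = 22.29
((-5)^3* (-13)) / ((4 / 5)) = 8125 / 4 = 2031.25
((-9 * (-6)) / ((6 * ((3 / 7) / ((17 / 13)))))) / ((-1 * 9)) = -119 / 39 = -3.05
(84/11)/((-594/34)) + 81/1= 87733/1089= 80.56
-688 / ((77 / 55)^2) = -17200 / 49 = -351.02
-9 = -9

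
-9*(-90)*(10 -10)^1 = 0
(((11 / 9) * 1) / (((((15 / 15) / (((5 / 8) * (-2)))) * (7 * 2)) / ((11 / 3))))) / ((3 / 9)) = -605 / 504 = -1.20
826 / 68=413 / 34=12.15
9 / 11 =0.82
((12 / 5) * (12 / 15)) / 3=16 / 25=0.64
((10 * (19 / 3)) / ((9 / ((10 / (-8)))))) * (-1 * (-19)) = -167.13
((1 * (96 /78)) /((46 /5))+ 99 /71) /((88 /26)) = 32441 /71852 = 0.45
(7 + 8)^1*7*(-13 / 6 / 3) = -455 / 6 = -75.83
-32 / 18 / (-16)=1 / 9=0.11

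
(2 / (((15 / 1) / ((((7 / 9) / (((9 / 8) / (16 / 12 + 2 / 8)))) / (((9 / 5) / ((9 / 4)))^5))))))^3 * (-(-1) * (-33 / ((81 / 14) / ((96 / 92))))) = -44226818603515625 / 84091644121448448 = -0.53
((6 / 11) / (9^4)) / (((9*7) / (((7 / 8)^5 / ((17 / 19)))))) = 45619 / 60304932864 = 0.00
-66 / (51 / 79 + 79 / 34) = -16116 / 725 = -22.23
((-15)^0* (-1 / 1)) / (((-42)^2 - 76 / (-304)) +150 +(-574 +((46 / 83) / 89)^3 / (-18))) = -14511315945708 / 19448791196040475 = -0.00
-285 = -285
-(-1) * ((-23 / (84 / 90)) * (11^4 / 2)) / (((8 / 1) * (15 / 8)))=-336743 / 28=-12026.54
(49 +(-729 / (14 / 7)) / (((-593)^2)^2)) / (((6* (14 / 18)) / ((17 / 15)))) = 206012593976473 / 17311982688140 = 11.90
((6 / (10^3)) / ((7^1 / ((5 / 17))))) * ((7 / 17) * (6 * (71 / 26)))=639 / 375700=0.00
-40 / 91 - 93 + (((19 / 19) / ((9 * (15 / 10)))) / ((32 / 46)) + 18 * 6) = 14.67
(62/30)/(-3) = -31/45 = -0.69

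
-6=-6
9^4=6561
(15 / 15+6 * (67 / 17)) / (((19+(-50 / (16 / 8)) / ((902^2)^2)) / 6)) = 554715330867808 / 71270108142381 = 7.78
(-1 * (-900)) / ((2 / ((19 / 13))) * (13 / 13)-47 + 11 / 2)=-1368 / 61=-22.43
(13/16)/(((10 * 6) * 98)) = 13/94080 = 0.00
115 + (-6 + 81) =190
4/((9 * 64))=1/144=0.01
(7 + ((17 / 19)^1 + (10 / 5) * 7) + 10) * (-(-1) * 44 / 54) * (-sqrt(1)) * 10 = -44440 / 171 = -259.88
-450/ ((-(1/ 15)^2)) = 101250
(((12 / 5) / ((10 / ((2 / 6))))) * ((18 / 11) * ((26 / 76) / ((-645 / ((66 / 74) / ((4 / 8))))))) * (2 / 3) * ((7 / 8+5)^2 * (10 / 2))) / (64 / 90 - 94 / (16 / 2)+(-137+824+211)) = -59643 / 3712423490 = -0.00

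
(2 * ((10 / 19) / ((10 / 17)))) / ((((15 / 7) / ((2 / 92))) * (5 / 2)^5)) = 3808 / 20484375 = 0.00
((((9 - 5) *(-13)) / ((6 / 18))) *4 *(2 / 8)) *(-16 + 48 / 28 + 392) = -412464 / 7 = -58923.43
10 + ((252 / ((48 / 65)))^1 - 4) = 347.25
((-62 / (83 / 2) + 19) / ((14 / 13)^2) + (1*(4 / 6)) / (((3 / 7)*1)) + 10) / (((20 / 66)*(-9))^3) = -1038681787 / 790624800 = -1.31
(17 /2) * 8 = 68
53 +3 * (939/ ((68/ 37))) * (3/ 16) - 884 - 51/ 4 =-556.35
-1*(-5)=5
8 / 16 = 1 / 2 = 0.50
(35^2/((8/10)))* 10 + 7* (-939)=17479/2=8739.50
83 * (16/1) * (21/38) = 13944/19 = 733.89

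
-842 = -842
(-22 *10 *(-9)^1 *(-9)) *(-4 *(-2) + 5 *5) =-588060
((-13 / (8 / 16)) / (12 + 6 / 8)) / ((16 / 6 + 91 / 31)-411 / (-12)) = -0.05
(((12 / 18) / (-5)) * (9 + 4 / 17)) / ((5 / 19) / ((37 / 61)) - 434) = 0.00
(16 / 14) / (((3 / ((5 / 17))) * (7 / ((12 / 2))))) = 0.10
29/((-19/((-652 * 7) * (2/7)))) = 37816/19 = 1990.32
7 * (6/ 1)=42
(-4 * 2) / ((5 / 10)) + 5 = -11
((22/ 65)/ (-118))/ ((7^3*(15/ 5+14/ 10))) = -1/ 526162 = -0.00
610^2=372100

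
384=384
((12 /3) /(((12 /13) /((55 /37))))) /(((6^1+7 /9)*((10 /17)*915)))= 2431 /1376770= 0.00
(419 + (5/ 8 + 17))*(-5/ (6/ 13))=-4730.10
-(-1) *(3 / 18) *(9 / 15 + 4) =23 / 30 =0.77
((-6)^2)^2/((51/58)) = 25056/17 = 1473.88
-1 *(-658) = 658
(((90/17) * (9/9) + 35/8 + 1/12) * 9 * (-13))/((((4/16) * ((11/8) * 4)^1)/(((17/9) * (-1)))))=51727/33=1567.48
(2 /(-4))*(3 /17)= -3 /34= -0.09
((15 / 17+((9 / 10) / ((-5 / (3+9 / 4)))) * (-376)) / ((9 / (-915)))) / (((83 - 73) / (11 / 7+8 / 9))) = -47711821 / 5355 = -8909.77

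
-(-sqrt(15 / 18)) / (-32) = -sqrt(30) / 192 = -0.03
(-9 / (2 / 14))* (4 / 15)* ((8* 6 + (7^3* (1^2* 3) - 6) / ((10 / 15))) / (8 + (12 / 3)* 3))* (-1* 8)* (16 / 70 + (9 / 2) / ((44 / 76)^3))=8286784038 / 33275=249039.34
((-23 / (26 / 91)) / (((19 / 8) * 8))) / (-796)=161 / 30248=0.01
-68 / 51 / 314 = -2 / 471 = -0.00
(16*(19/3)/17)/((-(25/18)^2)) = -32832/10625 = -3.09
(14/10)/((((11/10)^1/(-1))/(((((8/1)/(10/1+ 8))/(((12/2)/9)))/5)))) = -28/165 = -0.17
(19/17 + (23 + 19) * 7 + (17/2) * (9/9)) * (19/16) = 196137/544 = 360.55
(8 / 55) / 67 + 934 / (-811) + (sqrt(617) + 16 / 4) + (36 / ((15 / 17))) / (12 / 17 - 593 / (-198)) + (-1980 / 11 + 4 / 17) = -104988087837682 / 632879068415 + sqrt(617) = -141.05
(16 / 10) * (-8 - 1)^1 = -72 / 5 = -14.40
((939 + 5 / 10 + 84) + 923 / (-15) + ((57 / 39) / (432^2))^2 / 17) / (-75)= -481283132271134477 / 37523373907968000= -12.83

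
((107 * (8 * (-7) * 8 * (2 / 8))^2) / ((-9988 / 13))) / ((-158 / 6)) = 13086528 / 197263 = 66.34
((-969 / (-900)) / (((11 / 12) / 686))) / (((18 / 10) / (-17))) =-3766826 / 495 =-7609.75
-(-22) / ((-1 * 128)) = -11 / 64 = -0.17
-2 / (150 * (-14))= 1 / 1050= 0.00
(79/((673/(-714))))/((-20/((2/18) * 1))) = 9401/20190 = 0.47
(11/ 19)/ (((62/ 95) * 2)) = 0.44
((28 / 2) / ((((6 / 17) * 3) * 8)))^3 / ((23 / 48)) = 1685159 / 178848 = 9.42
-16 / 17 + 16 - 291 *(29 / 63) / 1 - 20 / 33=-119.50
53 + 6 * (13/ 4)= 145/ 2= 72.50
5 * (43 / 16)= 215 / 16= 13.44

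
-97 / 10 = -9.70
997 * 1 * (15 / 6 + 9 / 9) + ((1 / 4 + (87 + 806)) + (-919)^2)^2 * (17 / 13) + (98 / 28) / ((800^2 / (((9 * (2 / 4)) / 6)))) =62215573277161280273 / 66560000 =934729165822.74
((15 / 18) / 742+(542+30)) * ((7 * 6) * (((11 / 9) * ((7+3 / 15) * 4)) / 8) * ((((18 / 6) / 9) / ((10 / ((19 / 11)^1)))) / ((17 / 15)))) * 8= 11384572 / 265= 42960.65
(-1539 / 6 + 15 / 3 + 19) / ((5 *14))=-93 / 28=-3.32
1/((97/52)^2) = 2704/9409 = 0.29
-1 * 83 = -83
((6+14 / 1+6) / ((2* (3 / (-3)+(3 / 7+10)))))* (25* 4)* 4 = 18200 / 33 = 551.52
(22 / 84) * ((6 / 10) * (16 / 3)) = 88 / 105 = 0.84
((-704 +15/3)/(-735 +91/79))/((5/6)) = 165663/144935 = 1.14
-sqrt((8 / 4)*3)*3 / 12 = -sqrt(6) / 4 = -0.61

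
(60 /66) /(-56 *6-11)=-10 /3817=-0.00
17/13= 1.31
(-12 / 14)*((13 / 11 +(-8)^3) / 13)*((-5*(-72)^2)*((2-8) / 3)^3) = 6990935040 / 1001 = 6983951.09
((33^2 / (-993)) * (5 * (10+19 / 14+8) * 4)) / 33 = -29810 / 2317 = -12.87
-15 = -15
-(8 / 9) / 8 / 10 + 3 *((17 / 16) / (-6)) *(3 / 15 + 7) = -1381 / 360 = -3.84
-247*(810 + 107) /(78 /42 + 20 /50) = -7927465 /79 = -100347.66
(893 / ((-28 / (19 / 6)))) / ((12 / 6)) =-16967 / 336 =-50.50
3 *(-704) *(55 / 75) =-7744 / 5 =-1548.80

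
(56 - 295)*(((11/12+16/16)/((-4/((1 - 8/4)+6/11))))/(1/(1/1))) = -52.05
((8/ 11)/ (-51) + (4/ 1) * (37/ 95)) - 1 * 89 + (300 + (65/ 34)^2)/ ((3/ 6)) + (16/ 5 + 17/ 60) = 1896603443/ 3624060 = 523.34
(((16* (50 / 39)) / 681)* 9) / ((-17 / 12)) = -9600 / 50167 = -0.19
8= 8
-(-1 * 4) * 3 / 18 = 2 / 3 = 0.67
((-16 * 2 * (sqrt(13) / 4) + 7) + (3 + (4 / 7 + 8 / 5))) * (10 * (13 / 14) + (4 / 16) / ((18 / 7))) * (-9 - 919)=-77896088 / 735 + 4388512 * sqrt(13) / 63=145177.74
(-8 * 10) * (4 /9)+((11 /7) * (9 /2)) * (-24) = -12932 /63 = -205.27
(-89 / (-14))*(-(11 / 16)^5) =-14333539 / 14680064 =-0.98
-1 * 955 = -955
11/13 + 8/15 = 269/195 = 1.38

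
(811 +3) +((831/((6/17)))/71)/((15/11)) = 1785619/2130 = 838.32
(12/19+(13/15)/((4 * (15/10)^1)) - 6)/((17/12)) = -17866/4845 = -3.69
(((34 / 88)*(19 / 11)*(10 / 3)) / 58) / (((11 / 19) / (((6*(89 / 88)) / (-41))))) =-0.01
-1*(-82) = 82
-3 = -3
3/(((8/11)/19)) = 78.38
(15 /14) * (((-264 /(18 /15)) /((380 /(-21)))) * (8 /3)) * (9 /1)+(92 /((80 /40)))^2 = 46144 /19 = 2428.63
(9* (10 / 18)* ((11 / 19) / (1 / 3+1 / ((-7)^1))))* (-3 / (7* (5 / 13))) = -1287 / 76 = -16.93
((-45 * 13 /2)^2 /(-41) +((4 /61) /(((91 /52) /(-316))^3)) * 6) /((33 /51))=-135249690279003 /37745092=-3583239.12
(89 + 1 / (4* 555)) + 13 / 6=202391 / 2220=91.17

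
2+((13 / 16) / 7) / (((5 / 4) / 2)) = 153 / 70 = 2.19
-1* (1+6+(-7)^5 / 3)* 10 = 167860 / 3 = 55953.33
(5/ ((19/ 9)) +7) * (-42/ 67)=-7476/ 1273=-5.87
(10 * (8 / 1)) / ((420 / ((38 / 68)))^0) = 80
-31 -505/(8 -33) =-10.80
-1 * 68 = -68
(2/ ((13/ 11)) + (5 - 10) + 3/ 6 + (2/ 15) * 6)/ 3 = -87/ 130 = -0.67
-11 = -11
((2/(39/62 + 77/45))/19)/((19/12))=0.03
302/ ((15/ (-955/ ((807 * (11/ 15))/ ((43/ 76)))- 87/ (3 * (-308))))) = -97323728/ 5903205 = -16.49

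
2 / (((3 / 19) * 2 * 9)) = 19 / 27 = 0.70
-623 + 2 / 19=-11835 / 19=-622.89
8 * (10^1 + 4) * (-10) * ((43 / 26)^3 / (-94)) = 53.90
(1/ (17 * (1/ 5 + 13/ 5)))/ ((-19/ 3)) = -15/ 4522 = -0.00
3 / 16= 0.19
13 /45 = 0.29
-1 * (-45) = 45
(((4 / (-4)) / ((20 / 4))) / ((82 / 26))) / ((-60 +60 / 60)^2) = -13 / 713605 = -0.00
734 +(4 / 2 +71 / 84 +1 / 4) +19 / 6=31091 / 42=740.26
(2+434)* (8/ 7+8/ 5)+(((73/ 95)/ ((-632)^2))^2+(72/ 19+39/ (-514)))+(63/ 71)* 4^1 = 221270903304437761848001/ 183909869309305753600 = 1203.15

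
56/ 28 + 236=238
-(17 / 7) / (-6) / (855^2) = 17 / 30703050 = 0.00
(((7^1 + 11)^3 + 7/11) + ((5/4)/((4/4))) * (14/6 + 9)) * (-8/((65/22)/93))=-95700472/65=-1472314.95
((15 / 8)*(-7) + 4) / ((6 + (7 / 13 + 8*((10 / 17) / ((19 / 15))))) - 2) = -306527 / 277256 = -1.11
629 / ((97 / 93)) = 58497 / 97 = 603.06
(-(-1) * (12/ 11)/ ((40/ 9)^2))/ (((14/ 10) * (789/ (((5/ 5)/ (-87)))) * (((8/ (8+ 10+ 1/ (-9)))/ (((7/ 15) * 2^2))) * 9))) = -161/ 604058400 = -0.00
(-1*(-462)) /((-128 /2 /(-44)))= 2541 /8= 317.62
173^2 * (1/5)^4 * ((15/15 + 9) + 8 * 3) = 1017586/625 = 1628.14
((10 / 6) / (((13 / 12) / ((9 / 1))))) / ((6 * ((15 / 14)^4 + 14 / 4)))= 1152480 / 2406053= 0.48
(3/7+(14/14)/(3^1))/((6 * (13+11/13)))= 26/2835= 0.01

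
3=3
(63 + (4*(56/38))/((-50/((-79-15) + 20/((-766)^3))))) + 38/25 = 2017547744197/26686396325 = 75.60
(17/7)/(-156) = -17/1092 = -0.02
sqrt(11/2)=sqrt(22)/2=2.35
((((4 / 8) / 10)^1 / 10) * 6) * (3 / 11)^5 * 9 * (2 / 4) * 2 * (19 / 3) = 0.00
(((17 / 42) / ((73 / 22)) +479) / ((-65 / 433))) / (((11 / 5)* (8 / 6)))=-159017951 / 146146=-1088.08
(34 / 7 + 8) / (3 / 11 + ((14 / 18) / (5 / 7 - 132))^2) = 33862673295 / 718391569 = 47.14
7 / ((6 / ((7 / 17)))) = 49 / 102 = 0.48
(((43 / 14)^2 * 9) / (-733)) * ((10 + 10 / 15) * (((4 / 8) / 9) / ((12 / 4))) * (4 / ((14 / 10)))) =-0.07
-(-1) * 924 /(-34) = -27.18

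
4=4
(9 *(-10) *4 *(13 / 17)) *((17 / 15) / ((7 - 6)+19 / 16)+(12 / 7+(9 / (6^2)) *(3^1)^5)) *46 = -474559644 / 595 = -797579.23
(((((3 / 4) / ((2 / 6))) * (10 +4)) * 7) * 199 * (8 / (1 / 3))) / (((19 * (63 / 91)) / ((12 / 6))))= 3042312 / 19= 160121.68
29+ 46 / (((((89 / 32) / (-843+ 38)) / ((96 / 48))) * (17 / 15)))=-35504923 / 1513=-23466.57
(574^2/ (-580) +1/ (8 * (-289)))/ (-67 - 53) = 63479091/ 13409600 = 4.73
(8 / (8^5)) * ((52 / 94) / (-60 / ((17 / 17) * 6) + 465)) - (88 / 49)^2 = -3727031977 / 1155553280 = -3.23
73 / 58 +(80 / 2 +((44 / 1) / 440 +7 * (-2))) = 3967 / 145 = 27.36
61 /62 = 0.98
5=5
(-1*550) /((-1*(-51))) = -550 /51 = -10.78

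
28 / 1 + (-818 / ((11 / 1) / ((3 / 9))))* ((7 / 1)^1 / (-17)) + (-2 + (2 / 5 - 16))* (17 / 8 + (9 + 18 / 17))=-176.23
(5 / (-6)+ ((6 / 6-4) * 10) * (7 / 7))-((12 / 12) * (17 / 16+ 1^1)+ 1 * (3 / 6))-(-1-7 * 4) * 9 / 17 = -14723 / 816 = -18.04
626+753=1379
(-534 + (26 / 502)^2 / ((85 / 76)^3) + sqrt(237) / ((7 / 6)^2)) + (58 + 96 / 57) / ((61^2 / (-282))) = -527.21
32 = 32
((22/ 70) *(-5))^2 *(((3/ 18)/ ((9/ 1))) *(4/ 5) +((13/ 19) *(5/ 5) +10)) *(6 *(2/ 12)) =3320603/ 125685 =26.42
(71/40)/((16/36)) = 639/160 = 3.99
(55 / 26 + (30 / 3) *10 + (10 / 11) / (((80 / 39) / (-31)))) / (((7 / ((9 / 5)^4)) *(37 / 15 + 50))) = 1990010349 / 787787000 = 2.53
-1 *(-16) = 16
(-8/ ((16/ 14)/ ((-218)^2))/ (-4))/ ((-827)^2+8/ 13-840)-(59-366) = 389613118/ 1268595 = 307.12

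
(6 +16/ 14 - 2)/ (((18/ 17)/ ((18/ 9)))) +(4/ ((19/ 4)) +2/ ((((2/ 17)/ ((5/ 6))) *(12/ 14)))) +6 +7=191923/ 4788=40.08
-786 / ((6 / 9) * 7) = -1179 / 7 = -168.43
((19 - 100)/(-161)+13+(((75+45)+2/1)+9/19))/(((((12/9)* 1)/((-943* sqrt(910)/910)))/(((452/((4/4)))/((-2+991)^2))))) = -5781330747* sqrt(910)/118381984630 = -1.47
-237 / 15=-79 / 5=-15.80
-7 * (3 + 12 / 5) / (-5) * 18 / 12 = 567 / 50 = 11.34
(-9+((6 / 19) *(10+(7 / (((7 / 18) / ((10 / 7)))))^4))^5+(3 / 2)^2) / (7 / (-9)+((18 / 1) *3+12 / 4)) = 144141990513204301076822222755389281526683757 / 161499546986366690024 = 892522568656940801920008.10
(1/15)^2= 1/225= 0.00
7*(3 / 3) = 7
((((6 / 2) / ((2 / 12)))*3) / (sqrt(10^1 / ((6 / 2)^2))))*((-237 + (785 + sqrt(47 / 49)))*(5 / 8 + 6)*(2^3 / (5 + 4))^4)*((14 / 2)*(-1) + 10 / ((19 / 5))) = -508125.90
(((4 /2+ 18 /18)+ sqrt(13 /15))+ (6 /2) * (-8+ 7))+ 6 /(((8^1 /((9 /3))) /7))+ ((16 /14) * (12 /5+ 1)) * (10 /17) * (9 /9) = sqrt(195) /15+ 505 /28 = 18.97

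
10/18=5/9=0.56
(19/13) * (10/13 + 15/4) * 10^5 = 111625000/169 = 660502.96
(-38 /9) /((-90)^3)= 19 /3280500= 0.00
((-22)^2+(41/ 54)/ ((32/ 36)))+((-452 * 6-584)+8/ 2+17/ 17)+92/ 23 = -134503/ 48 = -2802.15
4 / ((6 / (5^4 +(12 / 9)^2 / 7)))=78782 / 189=416.84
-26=-26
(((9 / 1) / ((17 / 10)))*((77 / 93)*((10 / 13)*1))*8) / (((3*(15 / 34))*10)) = 2464 / 1209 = 2.04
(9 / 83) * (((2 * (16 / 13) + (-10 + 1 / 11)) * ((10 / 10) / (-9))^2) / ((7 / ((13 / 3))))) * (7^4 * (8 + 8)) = -237.10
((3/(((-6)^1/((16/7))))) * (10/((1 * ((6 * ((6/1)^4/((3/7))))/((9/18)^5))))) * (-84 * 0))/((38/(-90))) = 0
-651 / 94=-6.93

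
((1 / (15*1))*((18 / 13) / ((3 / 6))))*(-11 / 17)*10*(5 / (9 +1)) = -132 / 221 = -0.60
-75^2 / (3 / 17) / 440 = -6375 / 88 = -72.44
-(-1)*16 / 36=4 / 9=0.44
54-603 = -549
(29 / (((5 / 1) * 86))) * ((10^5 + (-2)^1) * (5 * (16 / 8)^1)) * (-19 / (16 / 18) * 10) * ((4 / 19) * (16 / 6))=-347993040 / 43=-8092861.40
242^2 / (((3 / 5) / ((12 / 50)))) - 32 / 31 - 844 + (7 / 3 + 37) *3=3518278 / 155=22698.57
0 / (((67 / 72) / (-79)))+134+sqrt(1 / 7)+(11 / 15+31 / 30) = sqrt(7) / 7+4073 / 30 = 136.14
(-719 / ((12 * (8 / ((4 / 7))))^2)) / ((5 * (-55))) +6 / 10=4657679 / 7761600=0.60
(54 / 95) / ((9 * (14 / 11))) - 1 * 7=-4622 / 665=-6.95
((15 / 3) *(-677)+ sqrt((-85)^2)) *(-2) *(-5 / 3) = -11000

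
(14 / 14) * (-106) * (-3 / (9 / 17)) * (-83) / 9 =-149566 / 27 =-5539.48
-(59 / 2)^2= -3481 / 4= -870.25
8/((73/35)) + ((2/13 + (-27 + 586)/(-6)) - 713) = -4567597/5694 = -802.18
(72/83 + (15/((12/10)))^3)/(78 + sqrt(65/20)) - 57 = -4959348/155293 - 1297451 * sqrt(13)/8075236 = -32.51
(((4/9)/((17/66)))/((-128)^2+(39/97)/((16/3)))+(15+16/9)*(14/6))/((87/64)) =29242783267136/1015419718305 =28.80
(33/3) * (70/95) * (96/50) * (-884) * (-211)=1378785408/475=2902706.12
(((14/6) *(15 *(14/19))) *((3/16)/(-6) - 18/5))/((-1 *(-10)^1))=-9.36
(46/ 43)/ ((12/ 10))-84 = -10721/ 129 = -83.11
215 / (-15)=-43 / 3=-14.33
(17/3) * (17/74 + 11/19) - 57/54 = 22315/6327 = 3.53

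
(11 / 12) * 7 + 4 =125 / 12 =10.42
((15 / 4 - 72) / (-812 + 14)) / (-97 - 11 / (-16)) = -26 / 29279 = -0.00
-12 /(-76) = 3 /19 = 0.16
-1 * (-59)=59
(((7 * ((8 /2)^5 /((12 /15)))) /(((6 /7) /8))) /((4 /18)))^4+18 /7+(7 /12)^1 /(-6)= 10107872070905930711041247 /504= 20055301727987957760002.47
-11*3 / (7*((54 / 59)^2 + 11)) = -114873 / 288449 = -0.40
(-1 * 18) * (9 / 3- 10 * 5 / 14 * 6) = 2322 / 7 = 331.71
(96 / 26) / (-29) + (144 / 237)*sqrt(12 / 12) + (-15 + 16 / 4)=-313309 / 29783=-10.52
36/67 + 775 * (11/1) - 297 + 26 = 553054/67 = 8254.54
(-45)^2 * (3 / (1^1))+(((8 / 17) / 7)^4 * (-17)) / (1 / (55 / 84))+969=7044.00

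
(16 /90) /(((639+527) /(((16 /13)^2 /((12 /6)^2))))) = 256 /4433715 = 0.00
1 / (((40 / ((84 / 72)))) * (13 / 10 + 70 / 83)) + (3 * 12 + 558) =25362005 / 42696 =594.01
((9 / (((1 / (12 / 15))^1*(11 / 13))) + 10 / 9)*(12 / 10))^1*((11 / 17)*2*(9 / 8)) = 7143 / 425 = 16.81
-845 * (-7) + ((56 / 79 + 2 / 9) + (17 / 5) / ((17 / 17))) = 21043222 / 3555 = 5919.33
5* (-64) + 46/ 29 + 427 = 3149/ 29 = 108.59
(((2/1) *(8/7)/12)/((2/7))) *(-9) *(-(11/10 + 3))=24.60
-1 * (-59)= 59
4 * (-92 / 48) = -23 / 3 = -7.67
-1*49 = -49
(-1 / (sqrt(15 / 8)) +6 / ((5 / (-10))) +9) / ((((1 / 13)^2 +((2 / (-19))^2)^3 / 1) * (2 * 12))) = -7950753889 / 376453576-7950753889 * sqrt(30) / 8470205460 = -26.26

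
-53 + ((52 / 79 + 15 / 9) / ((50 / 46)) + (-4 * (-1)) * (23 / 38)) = -5453138 / 112575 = -48.44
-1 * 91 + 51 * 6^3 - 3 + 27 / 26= 283999 / 26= 10923.04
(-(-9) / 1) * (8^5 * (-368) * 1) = -108527616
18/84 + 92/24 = 85/21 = 4.05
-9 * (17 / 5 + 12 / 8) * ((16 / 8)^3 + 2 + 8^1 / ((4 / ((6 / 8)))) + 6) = -3087 / 4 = -771.75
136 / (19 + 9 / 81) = 306 / 43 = 7.12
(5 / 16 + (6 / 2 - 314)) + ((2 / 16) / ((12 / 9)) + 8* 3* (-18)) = -23763 / 32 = -742.59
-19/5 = -3.80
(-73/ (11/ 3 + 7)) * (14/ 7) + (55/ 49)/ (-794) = -4260647/ 311248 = -13.69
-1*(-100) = 100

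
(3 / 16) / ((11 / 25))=75 / 176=0.43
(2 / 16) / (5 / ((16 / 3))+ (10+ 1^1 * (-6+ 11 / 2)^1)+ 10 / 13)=26 / 2331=0.01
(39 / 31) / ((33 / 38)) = 494 / 341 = 1.45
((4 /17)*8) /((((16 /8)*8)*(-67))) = -2 /1139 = -0.00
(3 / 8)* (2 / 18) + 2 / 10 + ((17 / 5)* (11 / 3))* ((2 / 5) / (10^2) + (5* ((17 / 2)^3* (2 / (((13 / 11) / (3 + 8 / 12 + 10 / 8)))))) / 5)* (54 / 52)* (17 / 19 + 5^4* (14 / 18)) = 238726352423707 / 7410000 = 32216781.70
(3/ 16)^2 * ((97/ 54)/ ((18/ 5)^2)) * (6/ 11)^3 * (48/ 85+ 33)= 153745/ 5792512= 0.03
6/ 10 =3/ 5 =0.60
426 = 426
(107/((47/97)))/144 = 1.53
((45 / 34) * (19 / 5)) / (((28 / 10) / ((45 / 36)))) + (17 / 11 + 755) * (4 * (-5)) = -316854735 / 20944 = -15128.66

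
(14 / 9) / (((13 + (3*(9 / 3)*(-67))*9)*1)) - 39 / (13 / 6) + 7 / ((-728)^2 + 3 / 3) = -232419981344 / 12912024555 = -18.00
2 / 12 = 1 / 6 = 0.17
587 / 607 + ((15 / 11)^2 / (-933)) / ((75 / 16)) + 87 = 2009335164 / 22842017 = 87.97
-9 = -9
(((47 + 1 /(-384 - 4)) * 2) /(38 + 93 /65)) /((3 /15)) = 5926375 /497222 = 11.92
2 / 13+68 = 886 / 13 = 68.15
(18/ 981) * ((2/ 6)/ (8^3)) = 1/ 83712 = 0.00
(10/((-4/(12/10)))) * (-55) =165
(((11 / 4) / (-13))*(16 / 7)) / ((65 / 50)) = -440 / 1183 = -0.37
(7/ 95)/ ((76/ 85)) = 119/ 1444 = 0.08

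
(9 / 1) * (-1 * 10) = -90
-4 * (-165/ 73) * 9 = 81.37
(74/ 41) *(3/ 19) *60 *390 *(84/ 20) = 21818160/ 779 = 28007.91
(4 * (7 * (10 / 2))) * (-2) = -280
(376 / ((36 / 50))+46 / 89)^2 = 273256.14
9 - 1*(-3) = 12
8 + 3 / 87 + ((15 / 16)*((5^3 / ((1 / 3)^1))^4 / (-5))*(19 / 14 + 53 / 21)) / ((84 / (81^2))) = -1123971783376.95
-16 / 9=-1.78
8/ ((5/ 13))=104/ 5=20.80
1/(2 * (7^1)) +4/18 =0.29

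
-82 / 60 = -41 / 30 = -1.37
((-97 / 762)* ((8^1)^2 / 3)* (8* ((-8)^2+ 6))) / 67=-1738240 / 76581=-22.70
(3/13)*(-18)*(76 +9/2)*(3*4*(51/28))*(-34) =3230442/13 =248495.54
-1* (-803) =803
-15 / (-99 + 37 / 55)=825 / 5408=0.15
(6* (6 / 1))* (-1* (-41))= 1476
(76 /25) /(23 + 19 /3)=57 /550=0.10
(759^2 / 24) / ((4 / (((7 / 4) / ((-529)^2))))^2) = 17787 / 303177500672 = 0.00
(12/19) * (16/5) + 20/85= 3644/1615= 2.26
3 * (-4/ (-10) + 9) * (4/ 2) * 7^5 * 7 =33177018/ 5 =6635403.60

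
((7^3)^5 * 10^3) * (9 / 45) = 949512301988600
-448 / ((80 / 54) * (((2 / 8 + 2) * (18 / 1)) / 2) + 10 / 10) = -448 / 31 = -14.45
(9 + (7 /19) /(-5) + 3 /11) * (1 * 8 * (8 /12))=153808 /3135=49.06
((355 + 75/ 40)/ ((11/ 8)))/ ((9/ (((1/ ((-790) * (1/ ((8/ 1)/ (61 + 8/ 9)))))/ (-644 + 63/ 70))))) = 22840/ 3112816223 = 0.00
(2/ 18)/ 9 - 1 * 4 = -323/ 81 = -3.99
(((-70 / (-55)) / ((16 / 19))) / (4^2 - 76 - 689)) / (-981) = 19 / 9237096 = 0.00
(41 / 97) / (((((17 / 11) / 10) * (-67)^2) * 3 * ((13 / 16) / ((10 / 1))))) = 721600 / 288692079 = 0.00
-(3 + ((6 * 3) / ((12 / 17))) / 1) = -57 / 2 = -28.50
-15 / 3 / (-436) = 5 / 436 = 0.01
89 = 89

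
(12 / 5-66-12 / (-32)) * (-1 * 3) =7587 / 40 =189.68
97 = 97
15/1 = 15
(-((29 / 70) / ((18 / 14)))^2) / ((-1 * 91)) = 841 / 737100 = 0.00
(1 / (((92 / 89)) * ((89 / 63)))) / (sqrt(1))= 63 / 92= 0.68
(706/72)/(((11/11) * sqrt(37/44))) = 353 * sqrt(407)/666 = 10.69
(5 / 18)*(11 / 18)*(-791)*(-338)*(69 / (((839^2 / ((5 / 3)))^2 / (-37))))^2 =3327859750840625 / 357975422729020341849826098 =0.00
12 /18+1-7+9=11 /3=3.67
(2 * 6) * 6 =72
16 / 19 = 0.84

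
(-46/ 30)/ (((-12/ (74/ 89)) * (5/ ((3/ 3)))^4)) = 851/ 5006250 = 0.00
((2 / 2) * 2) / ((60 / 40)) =4 / 3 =1.33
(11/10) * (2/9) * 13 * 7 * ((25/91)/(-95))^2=55/295659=0.00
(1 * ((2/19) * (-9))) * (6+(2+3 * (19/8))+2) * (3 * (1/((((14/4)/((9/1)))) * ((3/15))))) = -166455/266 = -625.77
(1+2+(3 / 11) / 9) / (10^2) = 1 / 33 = 0.03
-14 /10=-7 /5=-1.40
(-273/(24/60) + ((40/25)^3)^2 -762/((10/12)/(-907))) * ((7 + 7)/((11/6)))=1087662288846/171875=6328216.95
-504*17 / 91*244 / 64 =-9333 / 26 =-358.96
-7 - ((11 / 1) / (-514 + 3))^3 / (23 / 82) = -21482576649 / 3068955113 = -7.00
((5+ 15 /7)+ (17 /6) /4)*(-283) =-2221.89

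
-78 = -78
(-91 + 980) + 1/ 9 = 8002/ 9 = 889.11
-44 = -44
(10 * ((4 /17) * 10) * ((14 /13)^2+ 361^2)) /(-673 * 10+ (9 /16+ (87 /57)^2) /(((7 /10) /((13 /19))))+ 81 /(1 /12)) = -3383870968912000 /6351010725111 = -532.81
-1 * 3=-3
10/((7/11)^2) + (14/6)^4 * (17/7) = 383729/3969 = 96.68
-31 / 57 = -0.54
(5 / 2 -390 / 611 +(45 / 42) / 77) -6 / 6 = 22182 / 25333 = 0.88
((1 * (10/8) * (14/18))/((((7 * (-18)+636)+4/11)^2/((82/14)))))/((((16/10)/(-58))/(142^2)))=-18131090725/1134611856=-15.98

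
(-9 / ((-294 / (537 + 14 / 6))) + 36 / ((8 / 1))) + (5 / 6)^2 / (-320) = 2371723 / 112896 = 21.01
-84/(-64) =21/16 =1.31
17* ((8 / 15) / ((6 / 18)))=136 / 5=27.20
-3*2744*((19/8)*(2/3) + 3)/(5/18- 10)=3880.80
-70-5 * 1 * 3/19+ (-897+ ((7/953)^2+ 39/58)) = -967935494469/1000846318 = -967.12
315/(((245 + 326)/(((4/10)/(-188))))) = -63/53674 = -0.00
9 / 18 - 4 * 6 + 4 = -39 / 2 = -19.50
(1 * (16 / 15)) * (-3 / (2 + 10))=-0.27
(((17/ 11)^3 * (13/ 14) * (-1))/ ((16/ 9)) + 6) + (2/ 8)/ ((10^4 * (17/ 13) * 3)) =77395362371/ 19006680000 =4.07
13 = 13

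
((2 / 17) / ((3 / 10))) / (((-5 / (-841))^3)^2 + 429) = 0.00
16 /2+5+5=18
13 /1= 13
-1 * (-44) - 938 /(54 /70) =-31642 /27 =-1171.93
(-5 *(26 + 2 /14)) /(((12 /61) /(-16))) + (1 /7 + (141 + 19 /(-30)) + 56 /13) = 29419151 /2730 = 10776.25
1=1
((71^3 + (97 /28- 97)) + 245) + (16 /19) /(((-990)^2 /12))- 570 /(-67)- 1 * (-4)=358074.97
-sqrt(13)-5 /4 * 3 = -7.36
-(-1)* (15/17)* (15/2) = 225/34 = 6.62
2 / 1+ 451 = 453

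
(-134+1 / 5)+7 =-634 / 5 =-126.80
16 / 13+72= 952 / 13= 73.23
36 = 36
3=3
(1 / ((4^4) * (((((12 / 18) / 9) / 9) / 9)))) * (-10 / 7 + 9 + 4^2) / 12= 120285 / 14336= 8.39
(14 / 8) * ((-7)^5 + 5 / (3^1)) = -88228 / 3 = -29409.33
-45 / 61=-0.74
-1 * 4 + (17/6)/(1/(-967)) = -16463/6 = -2743.83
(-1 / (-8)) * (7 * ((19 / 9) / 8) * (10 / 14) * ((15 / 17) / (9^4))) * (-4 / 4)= -475 / 21415104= -0.00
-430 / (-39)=430 / 39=11.03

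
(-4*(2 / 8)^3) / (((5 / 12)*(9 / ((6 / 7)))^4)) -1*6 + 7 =324131 / 324135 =1.00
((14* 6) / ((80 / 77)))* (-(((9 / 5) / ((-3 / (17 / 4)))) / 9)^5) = 765302923 / 5184000000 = 0.15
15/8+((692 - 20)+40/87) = 469337/696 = 674.33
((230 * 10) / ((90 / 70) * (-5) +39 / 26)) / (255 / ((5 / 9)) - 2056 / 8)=-700 / 303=-2.31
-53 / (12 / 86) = -2279 / 6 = -379.83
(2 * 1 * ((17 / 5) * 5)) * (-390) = -13260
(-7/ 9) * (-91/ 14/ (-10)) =-91/ 180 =-0.51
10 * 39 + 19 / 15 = 5869 / 15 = 391.27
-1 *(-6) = 6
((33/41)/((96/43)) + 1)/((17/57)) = 5985/1312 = 4.56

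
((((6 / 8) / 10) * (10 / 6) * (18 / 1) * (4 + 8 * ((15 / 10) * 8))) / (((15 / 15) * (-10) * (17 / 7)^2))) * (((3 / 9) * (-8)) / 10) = 294 / 289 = 1.02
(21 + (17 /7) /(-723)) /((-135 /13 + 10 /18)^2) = 121220658 /557764375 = 0.22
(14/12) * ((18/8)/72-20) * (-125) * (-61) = -11368875/64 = -177638.67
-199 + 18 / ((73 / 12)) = -196.04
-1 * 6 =-6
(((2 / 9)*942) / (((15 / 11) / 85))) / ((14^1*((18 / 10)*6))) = 146795 / 1701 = 86.30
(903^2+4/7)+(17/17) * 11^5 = 6835224/7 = 976460.57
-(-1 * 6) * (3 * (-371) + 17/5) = -33288/5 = -6657.60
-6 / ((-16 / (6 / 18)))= 1 / 8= 0.12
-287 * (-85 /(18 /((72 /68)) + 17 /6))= 1230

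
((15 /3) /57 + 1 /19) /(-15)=-8 /855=-0.01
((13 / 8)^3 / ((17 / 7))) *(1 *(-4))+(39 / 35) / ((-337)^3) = -20600883478409 / 2914852868480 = -7.07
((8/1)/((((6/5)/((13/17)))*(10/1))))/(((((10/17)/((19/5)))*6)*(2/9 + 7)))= 19/250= 0.08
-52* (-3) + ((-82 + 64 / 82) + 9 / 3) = 3189 / 41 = 77.78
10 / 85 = 2 / 17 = 0.12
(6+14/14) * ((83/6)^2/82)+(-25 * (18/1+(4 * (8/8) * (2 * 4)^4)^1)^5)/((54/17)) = -82740247545214884408485731/8856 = -9342846380444318474309.59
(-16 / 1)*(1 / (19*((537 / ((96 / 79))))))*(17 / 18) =-0.00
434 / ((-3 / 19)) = -2748.67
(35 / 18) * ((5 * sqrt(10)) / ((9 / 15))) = 875 * sqrt(10) / 54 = 51.24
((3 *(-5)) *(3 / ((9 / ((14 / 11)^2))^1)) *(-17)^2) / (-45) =56644 / 1089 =52.01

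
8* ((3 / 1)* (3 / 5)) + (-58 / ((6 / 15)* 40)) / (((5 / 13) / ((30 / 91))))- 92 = -11299 / 140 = -80.71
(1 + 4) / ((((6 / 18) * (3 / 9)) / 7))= 315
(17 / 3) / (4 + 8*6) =17 / 156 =0.11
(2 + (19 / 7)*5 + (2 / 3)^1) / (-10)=-341 / 210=-1.62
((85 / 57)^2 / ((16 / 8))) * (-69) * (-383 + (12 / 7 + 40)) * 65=25804484875 / 15162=1701918.27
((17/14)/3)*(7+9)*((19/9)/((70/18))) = 2584/735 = 3.52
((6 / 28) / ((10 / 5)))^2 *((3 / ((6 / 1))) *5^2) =225 / 1568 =0.14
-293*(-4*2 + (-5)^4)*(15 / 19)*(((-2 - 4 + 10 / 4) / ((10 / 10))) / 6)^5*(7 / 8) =106343519345 / 12607488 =8434.95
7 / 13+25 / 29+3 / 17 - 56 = -348797 / 6409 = -54.42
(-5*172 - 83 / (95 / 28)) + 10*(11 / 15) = -249982 / 285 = -877.13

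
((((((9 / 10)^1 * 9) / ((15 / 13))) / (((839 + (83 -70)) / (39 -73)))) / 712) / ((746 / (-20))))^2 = 3956121 / 35554481396281600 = 0.00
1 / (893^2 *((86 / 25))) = 25 / 68580614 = 0.00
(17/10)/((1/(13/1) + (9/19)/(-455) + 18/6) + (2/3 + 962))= 88179/50093066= 0.00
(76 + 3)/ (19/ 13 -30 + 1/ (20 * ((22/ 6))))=-225940/ 81581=-2.77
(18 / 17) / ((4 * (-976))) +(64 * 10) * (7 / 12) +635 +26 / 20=502554953 / 497760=1009.63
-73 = -73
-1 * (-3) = 3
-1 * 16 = -16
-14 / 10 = -7 / 5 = -1.40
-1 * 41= -41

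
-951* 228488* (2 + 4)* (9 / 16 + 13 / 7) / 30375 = -103855.65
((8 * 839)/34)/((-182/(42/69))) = -0.66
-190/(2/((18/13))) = -1710/13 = -131.54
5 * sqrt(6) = 12.25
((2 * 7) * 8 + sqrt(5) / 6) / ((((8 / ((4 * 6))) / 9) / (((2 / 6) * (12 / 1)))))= 18 * sqrt(5) + 12096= 12136.25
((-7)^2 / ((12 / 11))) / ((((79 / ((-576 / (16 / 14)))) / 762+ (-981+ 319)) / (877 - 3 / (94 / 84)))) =-708860660508 / 11949273185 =-59.32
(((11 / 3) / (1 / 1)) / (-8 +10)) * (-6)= -11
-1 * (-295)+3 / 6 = 591 / 2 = 295.50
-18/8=-2.25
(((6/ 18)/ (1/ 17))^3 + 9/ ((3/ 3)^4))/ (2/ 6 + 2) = 5156/ 63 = 81.84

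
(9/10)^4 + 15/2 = 81561/10000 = 8.16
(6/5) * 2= 2.40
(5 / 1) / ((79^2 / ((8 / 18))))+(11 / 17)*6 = 3707494 / 954873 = 3.88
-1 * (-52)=52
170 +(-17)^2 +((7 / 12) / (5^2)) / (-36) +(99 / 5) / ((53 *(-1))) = 262517389 / 572400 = 458.63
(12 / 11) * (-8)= -8.73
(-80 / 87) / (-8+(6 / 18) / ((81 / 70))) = 3240 / 27173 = 0.12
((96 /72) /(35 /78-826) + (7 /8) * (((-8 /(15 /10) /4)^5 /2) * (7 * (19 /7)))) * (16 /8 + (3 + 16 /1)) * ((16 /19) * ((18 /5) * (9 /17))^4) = -74573636147509248 /9123677438125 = -8173.64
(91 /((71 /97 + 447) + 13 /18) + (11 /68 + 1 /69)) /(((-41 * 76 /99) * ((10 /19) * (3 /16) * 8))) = -15323384329 /1004183122480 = -0.02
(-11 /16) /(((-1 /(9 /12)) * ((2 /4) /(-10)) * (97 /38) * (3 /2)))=-1045 /388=-2.69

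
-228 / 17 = -13.41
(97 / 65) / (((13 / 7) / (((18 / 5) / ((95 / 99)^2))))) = 3.14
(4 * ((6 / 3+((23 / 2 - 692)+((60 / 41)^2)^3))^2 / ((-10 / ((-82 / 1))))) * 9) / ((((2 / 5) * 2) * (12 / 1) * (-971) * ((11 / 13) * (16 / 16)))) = -1573855363569769328282183391 / 94049030204179993573136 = -16734.41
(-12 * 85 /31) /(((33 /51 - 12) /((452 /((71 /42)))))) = 329182560 /424793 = 774.92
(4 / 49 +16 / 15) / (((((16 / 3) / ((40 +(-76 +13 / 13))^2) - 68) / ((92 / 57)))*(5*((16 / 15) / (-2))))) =24265 / 2373898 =0.01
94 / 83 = 1.13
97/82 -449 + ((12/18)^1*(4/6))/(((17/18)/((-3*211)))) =-1039505/1394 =-745.70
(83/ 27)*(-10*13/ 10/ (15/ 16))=-42.63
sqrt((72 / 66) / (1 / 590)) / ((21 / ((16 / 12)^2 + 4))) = 104* sqrt(19470) / 2079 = 6.98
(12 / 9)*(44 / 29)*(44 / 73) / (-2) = -3872 / 6351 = -0.61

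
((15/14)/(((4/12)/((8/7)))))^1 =180/49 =3.67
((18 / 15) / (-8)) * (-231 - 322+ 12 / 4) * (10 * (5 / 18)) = 1375 / 6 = 229.17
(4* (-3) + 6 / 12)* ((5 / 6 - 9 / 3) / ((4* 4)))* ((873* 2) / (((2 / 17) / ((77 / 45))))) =37964927 / 960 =39546.80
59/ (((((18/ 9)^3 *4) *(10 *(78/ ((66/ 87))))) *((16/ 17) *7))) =11033/ 40535040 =0.00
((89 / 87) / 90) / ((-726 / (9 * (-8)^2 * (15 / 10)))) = -712 / 52635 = -0.01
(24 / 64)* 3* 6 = 27 / 4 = 6.75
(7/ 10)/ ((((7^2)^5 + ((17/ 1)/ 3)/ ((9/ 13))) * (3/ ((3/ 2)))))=189/ 152536638880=0.00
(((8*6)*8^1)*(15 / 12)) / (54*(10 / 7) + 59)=3360 / 953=3.53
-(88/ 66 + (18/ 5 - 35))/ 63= 451/ 945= 0.48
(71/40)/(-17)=-71/680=-0.10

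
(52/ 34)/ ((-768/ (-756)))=819/ 544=1.51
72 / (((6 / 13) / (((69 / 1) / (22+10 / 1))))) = 2691 / 8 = 336.38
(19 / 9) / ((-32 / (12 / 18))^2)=19 / 20736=0.00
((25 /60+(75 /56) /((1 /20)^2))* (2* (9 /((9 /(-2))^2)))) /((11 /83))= 7475810 /2079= 3595.87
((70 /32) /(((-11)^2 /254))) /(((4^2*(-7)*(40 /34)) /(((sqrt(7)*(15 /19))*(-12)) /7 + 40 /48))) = -10795 /371712 + 97155*sqrt(7) /2059904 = 0.10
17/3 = 5.67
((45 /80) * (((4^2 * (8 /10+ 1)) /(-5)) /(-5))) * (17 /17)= 81 /125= 0.65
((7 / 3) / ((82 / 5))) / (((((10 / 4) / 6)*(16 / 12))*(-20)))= -21 / 1640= -0.01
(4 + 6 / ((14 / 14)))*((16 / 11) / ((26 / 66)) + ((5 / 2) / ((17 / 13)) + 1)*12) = 386.33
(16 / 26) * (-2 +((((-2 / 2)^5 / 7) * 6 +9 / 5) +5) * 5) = 1552 / 91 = 17.05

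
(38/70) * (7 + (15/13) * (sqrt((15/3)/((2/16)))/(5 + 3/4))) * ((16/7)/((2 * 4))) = 912 * sqrt(10)/14651 + 38/35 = 1.28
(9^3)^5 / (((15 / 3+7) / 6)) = 205891132094649 / 2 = 102945566047324.50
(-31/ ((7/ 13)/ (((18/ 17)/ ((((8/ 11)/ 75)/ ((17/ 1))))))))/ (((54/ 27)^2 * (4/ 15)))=-44884125/ 448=-100187.78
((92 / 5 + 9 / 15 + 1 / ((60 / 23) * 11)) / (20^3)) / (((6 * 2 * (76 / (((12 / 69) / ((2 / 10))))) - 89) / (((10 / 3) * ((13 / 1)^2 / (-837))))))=-2123147 / 1272510518400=-0.00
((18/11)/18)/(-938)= -1/10318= -0.00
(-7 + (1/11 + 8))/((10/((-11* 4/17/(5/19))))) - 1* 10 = -11.07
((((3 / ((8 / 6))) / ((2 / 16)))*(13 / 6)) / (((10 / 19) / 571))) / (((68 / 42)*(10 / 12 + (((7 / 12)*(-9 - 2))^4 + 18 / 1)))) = 46061555904 / 3021203365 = 15.25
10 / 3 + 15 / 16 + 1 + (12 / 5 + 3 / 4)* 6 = 5801 / 240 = 24.17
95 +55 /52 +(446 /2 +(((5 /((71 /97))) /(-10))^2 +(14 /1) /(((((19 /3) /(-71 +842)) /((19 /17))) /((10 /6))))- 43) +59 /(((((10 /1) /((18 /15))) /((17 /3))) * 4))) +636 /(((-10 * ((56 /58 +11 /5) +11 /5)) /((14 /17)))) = 149577497687387 /43336972900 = 3451.50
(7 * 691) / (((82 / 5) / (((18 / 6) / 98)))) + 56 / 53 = 613633 / 60844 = 10.09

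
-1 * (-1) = 1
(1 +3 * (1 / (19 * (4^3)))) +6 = 8515 / 1216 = 7.00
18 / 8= 9 / 4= 2.25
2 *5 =10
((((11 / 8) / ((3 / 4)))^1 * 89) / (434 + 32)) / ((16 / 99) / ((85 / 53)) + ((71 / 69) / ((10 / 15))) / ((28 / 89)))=884242590 / 12644119897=0.07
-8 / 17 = -0.47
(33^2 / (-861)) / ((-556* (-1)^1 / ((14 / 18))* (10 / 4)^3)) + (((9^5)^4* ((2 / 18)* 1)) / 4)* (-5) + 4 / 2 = -14434694885659466073924593 / 8548500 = -1688564647091240109.25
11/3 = 3.67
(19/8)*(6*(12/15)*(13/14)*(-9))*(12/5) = -40014/175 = -228.65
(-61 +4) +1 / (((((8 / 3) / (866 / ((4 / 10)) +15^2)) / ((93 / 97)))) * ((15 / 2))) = 57.57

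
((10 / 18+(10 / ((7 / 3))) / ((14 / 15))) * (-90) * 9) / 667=-204300 / 32683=-6.25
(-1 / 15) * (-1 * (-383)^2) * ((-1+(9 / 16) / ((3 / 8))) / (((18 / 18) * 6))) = 146689 / 180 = 814.94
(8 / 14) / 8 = 1 / 14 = 0.07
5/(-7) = -5/7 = -0.71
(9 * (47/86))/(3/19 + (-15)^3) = -2679/1838164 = -0.00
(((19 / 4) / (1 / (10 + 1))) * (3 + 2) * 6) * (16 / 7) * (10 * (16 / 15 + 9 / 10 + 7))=2248840 / 7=321262.86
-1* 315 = -315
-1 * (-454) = 454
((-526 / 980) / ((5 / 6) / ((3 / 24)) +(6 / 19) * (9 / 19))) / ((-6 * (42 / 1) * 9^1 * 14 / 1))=94943 / 38284233120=0.00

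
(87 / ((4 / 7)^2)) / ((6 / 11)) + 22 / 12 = 47069 / 96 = 490.30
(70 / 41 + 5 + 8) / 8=603 / 328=1.84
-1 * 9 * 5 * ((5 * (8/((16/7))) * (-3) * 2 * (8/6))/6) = 1050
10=10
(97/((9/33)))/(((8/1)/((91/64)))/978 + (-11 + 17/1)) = 15826811/267250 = 59.22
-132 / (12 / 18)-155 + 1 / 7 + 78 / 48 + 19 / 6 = -58475 / 168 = -348.07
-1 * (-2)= 2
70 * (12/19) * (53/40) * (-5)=-5565/19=-292.89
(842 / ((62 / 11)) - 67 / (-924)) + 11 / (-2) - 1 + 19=4639171 / 28644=161.96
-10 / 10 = -1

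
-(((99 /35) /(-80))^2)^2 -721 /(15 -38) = 31.35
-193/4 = -48.25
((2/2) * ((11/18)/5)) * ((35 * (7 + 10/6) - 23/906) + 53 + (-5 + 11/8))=4686451/108720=43.11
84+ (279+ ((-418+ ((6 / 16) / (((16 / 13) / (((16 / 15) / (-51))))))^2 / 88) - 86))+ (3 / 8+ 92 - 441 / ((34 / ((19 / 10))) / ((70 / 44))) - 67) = -56702534231 / 366220800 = -154.83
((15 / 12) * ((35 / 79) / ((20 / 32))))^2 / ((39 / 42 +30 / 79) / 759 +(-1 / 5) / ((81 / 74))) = -7029099000 / 1620383773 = -4.34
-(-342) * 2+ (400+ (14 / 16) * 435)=11717 / 8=1464.62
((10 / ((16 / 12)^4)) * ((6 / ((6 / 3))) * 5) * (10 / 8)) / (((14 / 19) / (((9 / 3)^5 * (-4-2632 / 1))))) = -92419066125 / 1792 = -51573139.58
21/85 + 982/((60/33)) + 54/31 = 2856809/5270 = 542.09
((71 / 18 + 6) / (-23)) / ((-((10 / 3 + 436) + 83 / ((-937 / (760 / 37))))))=6205751 / 6279621276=0.00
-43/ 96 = -0.45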